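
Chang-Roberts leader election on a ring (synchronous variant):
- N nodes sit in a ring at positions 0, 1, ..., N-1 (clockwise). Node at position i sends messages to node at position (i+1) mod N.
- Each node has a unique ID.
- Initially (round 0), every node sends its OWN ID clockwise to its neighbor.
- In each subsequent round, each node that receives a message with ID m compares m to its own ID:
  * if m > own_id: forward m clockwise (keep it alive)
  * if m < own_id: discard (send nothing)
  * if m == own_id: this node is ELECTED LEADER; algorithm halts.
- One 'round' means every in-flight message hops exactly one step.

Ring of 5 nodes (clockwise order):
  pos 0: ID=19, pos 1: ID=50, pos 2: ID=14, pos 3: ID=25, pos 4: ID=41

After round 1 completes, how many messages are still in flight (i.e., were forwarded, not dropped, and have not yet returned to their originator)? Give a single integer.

Round 1: pos1(id50) recv 19: drop; pos2(id14) recv 50: fwd; pos3(id25) recv 14: drop; pos4(id41) recv 25: drop; pos0(id19) recv 41: fwd
After round 1: 2 messages still in flight

Answer: 2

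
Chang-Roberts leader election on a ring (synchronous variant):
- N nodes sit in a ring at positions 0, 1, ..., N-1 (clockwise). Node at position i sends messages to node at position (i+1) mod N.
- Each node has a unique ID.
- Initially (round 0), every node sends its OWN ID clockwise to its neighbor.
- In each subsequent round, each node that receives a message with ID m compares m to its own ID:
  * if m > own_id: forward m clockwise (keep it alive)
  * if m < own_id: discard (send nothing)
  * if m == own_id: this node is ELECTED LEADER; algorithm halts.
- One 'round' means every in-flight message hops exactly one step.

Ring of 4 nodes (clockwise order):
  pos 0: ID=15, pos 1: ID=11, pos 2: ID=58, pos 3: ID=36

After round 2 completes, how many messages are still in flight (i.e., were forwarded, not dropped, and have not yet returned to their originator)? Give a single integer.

Answer: 2

Derivation:
Round 1: pos1(id11) recv 15: fwd; pos2(id58) recv 11: drop; pos3(id36) recv 58: fwd; pos0(id15) recv 36: fwd
Round 2: pos2(id58) recv 15: drop; pos0(id15) recv 58: fwd; pos1(id11) recv 36: fwd
After round 2: 2 messages still in flight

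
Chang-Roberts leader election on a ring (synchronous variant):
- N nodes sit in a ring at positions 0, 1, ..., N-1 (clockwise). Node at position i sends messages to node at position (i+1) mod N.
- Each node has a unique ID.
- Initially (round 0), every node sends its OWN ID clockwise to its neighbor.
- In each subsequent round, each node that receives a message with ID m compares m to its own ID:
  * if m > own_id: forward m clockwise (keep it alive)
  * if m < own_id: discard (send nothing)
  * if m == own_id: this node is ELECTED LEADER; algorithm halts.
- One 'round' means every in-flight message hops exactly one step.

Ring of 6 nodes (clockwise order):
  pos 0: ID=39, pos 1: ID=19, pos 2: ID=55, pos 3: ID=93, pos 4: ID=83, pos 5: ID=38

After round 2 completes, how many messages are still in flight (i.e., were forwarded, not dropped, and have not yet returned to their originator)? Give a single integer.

Answer: 2

Derivation:
Round 1: pos1(id19) recv 39: fwd; pos2(id55) recv 19: drop; pos3(id93) recv 55: drop; pos4(id83) recv 93: fwd; pos5(id38) recv 83: fwd; pos0(id39) recv 38: drop
Round 2: pos2(id55) recv 39: drop; pos5(id38) recv 93: fwd; pos0(id39) recv 83: fwd
After round 2: 2 messages still in flight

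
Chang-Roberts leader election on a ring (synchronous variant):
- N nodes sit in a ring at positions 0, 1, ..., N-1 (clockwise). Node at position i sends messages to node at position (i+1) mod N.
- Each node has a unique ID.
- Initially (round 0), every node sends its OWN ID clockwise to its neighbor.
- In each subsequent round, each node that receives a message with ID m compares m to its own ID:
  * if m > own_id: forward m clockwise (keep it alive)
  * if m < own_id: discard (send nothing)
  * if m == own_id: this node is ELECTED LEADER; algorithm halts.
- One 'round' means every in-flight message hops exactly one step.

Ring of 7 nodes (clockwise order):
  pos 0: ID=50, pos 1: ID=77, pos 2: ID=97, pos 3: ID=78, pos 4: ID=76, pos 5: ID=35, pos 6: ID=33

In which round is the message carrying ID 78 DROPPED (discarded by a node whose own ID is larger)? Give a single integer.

Answer: 6

Derivation:
Round 1: pos1(id77) recv 50: drop; pos2(id97) recv 77: drop; pos3(id78) recv 97: fwd; pos4(id76) recv 78: fwd; pos5(id35) recv 76: fwd; pos6(id33) recv 35: fwd; pos0(id50) recv 33: drop
Round 2: pos4(id76) recv 97: fwd; pos5(id35) recv 78: fwd; pos6(id33) recv 76: fwd; pos0(id50) recv 35: drop
Round 3: pos5(id35) recv 97: fwd; pos6(id33) recv 78: fwd; pos0(id50) recv 76: fwd
Round 4: pos6(id33) recv 97: fwd; pos0(id50) recv 78: fwd; pos1(id77) recv 76: drop
Round 5: pos0(id50) recv 97: fwd; pos1(id77) recv 78: fwd
Round 6: pos1(id77) recv 97: fwd; pos2(id97) recv 78: drop
Round 7: pos2(id97) recv 97: ELECTED
Message ID 78 originates at pos 3; dropped at pos 2 in round 6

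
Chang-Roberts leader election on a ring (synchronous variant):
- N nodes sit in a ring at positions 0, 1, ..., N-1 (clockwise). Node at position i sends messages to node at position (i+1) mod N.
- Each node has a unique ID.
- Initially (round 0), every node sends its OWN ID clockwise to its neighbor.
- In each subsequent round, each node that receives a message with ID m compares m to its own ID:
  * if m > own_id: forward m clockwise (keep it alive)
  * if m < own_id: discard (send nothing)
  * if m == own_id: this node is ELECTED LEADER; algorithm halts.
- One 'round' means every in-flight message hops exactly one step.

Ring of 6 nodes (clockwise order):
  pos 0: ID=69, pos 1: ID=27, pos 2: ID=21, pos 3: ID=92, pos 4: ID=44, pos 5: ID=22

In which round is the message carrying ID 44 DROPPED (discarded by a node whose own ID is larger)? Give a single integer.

Answer: 2

Derivation:
Round 1: pos1(id27) recv 69: fwd; pos2(id21) recv 27: fwd; pos3(id92) recv 21: drop; pos4(id44) recv 92: fwd; pos5(id22) recv 44: fwd; pos0(id69) recv 22: drop
Round 2: pos2(id21) recv 69: fwd; pos3(id92) recv 27: drop; pos5(id22) recv 92: fwd; pos0(id69) recv 44: drop
Round 3: pos3(id92) recv 69: drop; pos0(id69) recv 92: fwd
Round 4: pos1(id27) recv 92: fwd
Round 5: pos2(id21) recv 92: fwd
Round 6: pos3(id92) recv 92: ELECTED
Message ID 44 originates at pos 4; dropped at pos 0 in round 2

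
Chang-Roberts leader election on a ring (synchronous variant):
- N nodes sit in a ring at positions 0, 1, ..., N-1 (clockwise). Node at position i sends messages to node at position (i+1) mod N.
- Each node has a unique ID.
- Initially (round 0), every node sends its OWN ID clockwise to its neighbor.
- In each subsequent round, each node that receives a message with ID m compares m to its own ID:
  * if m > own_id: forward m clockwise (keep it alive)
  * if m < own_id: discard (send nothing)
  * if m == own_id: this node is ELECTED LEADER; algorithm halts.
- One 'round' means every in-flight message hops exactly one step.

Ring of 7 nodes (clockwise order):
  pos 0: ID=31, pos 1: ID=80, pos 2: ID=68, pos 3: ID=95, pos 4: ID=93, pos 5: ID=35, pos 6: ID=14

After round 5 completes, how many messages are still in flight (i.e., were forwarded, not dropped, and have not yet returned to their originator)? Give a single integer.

Round 1: pos1(id80) recv 31: drop; pos2(id68) recv 80: fwd; pos3(id95) recv 68: drop; pos4(id93) recv 95: fwd; pos5(id35) recv 93: fwd; pos6(id14) recv 35: fwd; pos0(id31) recv 14: drop
Round 2: pos3(id95) recv 80: drop; pos5(id35) recv 95: fwd; pos6(id14) recv 93: fwd; pos0(id31) recv 35: fwd
Round 3: pos6(id14) recv 95: fwd; pos0(id31) recv 93: fwd; pos1(id80) recv 35: drop
Round 4: pos0(id31) recv 95: fwd; pos1(id80) recv 93: fwd
Round 5: pos1(id80) recv 95: fwd; pos2(id68) recv 93: fwd
After round 5: 2 messages still in flight

Answer: 2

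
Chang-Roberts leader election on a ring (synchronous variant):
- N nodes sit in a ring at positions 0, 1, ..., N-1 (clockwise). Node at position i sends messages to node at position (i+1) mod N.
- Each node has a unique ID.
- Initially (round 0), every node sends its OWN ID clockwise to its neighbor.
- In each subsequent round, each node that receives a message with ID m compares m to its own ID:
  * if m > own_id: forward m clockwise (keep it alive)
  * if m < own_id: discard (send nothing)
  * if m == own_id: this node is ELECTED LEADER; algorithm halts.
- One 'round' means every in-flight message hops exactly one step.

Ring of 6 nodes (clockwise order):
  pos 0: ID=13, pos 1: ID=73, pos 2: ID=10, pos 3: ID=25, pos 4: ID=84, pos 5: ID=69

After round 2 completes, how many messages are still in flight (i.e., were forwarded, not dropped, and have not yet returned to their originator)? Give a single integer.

Answer: 2

Derivation:
Round 1: pos1(id73) recv 13: drop; pos2(id10) recv 73: fwd; pos3(id25) recv 10: drop; pos4(id84) recv 25: drop; pos5(id69) recv 84: fwd; pos0(id13) recv 69: fwd
Round 2: pos3(id25) recv 73: fwd; pos0(id13) recv 84: fwd; pos1(id73) recv 69: drop
After round 2: 2 messages still in flight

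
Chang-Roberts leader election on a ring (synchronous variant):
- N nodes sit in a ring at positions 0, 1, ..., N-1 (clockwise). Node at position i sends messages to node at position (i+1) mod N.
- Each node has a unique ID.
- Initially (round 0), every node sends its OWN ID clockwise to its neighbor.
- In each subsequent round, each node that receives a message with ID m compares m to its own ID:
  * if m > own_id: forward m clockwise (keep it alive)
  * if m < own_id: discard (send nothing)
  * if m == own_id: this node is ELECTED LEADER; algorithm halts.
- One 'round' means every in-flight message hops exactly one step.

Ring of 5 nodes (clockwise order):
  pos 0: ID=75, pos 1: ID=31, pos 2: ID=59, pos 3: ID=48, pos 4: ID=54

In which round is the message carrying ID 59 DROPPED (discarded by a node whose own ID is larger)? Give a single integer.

Answer: 3

Derivation:
Round 1: pos1(id31) recv 75: fwd; pos2(id59) recv 31: drop; pos3(id48) recv 59: fwd; pos4(id54) recv 48: drop; pos0(id75) recv 54: drop
Round 2: pos2(id59) recv 75: fwd; pos4(id54) recv 59: fwd
Round 3: pos3(id48) recv 75: fwd; pos0(id75) recv 59: drop
Round 4: pos4(id54) recv 75: fwd
Round 5: pos0(id75) recv 75: ELECTED
Message ID 59 originates at pos 2; dropped at pos 0 in round 3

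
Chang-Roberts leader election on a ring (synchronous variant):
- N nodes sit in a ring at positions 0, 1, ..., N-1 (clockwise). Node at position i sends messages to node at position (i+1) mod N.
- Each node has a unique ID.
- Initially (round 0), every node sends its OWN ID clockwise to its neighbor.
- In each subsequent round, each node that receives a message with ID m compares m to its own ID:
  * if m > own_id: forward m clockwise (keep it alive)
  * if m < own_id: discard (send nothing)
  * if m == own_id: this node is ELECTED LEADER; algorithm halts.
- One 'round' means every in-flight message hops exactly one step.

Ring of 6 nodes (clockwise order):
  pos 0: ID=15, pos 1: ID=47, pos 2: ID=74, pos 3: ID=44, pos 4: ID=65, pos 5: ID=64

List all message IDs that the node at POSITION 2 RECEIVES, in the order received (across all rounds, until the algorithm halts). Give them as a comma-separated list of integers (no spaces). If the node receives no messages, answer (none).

Answer: 47,64,65,74

Derivation:
Round 1: pos1(id47) recv 15: drop; pos2(id74) recv 47: drop; pos3(id44) recv 74: fwd; pos4(id65) recv 44: drop; pos5(id64) recv 65: fwd; pos0(id15) recv 64: fwd
Round 2: pos4(id65) recv 74: fwd; pos0(id15) recv 65: fwd; pos1(id47) recv 64: fwd
Round 3: pos5(id64) recv 74: fwd; pos1(id47) recv 65: fwd; pos2(id74) recv 64: drop
Round 4: pos0(id15) recv 74: fwd; pos2(id74) recv 65: drop
Round 5: pos1(id47) recv 74: fwd
Round 6: pos2(id74) recv 74: ELECTED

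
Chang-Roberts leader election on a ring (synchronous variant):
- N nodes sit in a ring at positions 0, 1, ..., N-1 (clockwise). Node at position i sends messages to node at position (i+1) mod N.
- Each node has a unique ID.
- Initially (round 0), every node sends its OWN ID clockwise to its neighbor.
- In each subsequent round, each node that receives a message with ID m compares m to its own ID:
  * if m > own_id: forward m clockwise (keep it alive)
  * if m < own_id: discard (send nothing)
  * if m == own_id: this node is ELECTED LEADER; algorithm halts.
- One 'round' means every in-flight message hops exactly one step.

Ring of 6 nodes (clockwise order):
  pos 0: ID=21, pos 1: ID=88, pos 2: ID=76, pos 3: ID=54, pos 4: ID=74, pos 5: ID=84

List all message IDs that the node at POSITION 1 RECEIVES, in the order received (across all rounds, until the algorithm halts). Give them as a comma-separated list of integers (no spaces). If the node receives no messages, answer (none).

Round 1: pos1(id88) recv 21: drop; pos2(id76) recv 88: fwd; pos3(id54) recv 76: fwd; pos4(id74) recv 54: drop; pos5(id84) recv 74: drop; pos0(id21) recv 84: fwd
Round 2: pos3(id54) recv 88: fwd; pos4(id74) recv 76: fwd; pos1(id88) recv 84: drop
Round 3: pos4(id74) recv 88: fwd; pos5(id84) recv 76: drop
Round 4: pos5(id84) recv 88: fwd
Round 5: pos0(id21) recv 88: fwd
Round 6: pos1(id88) recv 88: ELECTED

Answer: 21,84,88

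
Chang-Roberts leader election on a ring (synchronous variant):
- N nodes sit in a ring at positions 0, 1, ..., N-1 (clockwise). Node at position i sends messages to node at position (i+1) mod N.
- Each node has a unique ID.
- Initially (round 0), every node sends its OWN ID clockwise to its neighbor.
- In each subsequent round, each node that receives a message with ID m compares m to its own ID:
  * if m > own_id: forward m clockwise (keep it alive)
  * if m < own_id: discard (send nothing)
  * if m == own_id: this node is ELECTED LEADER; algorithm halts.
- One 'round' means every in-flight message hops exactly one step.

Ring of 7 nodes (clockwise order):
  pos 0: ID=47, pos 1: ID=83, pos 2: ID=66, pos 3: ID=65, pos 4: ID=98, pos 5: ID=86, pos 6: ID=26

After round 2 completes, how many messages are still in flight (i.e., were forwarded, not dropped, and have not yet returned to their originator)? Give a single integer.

Answer: 3

Derivation:
Round 1: pos1(id83) recv 47: drop; pos2(id66) recv 83: fwd; pos3(id65) recv 66: fwd; pos4(id98) recv 65: drop; pos5(id86) recv 98: fwd; pos6(id26) recv 86: fwd; pos0(id47) recv 26: drop
Round 2: pos3(id65) recv 83: fwd; pos4(id98) recv 66: drop; pos6(id26) recv 98: fwd; pos0(id47) recv 86: fwd
After round 2: 3 messages still in flight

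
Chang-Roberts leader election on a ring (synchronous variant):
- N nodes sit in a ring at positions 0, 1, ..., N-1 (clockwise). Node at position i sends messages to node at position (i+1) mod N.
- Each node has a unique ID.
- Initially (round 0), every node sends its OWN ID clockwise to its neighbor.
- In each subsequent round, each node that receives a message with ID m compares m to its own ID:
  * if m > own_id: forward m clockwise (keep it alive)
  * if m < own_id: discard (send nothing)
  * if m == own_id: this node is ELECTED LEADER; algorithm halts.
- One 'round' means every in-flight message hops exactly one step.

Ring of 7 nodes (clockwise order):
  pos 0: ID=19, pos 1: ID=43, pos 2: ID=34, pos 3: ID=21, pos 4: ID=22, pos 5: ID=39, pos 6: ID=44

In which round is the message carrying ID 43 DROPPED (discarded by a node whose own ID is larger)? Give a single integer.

Answer: 5

Derivation:
Round 1: pos1(id43) recv 19: drop; pos2(id34) recv 43: fwd; pos3(id21) recv 34: fwd; pos4(id22) recv 21: drop; pos5(id39) recv 22: drop; pos6(id44) recv 39: drop; pos0(id19) recv 44: fwd
Round 2: pos3(id21) recv 43: fwd; pos4(id22) recv 34: fwd; pos1(id43) recv 44: fwd
Round 3: pos4(id22) recv 43: fwd; pos5(id39) recv 34: drop; pos2(id34) recv 44: fwd
Round 4: pos5(id39) recv 43: fwd; pos3(id21) recv 44: fwd
Round 5: pos6(id44) recv 43: drop; pos4(id22) recv 44: fwd
Round 6: pos5(id39) recv 44: fwd
Round 7: pos6(id44) recv 44: ELECTED
Message ID 43 originates at pos 1; dropped at pos 6 in round 5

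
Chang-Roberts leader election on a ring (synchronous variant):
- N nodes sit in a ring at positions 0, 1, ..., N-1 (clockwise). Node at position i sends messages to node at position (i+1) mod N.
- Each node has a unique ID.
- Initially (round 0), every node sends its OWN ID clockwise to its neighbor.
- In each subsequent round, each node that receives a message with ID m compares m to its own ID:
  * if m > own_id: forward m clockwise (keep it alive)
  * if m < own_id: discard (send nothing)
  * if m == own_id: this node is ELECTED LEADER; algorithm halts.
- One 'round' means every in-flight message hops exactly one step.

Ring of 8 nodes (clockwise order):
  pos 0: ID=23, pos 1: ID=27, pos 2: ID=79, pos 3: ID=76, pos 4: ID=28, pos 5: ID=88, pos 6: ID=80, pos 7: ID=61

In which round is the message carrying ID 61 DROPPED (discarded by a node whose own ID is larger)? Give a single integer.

Round 1: pos1(id27) recv 23: drop; pos2(id79) recv 27: drop; pos3(id76) recv 79: fwd; pos4(id28) recv 76: fwd; pos5(id88) recv 28: drop; pos6(id80) recv 88: fwd; pos7(id61) recv 80: fwd; pos0(id23) recv 61: fwd
Round 2: pos4(id28) recv 79: fwd; pos5(id88) recv 76: drop; pos7(id61) recv 88: fwd; pos0(id23) recv 80: fwd; pos1(id27) recv 61: fwd
Round 3: pos5(id88) recv 79: drop; pos0(id23) recv 88: fwd; pos1(id27) recv 80: fwd; pos2(id79) recv 61: drop
Round 4: pos1(id27) recv 88: fwd; pos2(id79) recv 80: fwd
Round 5: pos2(id79) recv 88: fwd; pos3(id76) recv 80: fwd
Round 6: pos3(id76) recv 88: fwd; pos4(id28) recv 80: fwd
Round 7: pos4(id28) recv 88: fwd; pos5(id88) recv 80: drop
Round 8: pos5(id88) recv 88: ELECTED
Message ID 61 originates at pos 7; dropped at pos 2 in round 3

Answer: 3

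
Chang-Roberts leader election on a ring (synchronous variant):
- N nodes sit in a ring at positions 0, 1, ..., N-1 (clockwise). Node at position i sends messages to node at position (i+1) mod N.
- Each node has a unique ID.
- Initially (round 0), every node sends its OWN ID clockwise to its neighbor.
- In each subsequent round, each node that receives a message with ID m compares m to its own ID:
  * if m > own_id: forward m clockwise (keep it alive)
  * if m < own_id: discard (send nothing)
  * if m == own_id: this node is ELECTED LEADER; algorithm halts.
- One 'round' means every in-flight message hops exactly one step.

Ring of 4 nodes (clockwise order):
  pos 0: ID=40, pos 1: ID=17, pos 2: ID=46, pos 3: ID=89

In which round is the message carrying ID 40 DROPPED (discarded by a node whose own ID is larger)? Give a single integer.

Answer: 2

Derivation:
Round 1: pos1(id17) recv 40: fwd; pos2(id46) recv 17: drop; pos3(id89) recv 46: drop; pos0(id40) recv 89: fwd
Round 2: pos2(id46) recv 40: drop; pos1(id17) recv 89: fwd
Round 3: pos2(id46) recv 89: fwd
Round 4: pos3(id89) recv 89: ELECTED
Message ID 40 originates at pos 0; dropped at pos 2 in round 2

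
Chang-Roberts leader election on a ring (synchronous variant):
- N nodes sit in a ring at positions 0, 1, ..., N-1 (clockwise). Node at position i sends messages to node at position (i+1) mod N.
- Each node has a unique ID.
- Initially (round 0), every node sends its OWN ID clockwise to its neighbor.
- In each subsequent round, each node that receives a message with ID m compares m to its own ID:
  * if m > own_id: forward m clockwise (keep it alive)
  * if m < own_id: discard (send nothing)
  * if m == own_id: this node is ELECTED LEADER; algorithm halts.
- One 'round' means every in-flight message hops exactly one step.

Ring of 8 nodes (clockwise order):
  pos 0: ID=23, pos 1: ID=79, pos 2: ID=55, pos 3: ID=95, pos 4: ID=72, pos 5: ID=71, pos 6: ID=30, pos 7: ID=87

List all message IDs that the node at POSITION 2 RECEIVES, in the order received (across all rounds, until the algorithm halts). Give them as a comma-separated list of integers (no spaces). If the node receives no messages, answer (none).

Round 1: pos1(id79) recv 23: drop; pos2(id55) recv 79: fwd; pos3(id95) recv 55: drop; pos4(id72) recv 95: fwd; pos5(id71) recv 72: fwd; pos6(id30) recv 71: fwd; pos7(id87) recv 30: drop; pos0(id23) recv 87: fwd
Round 2: pos3(id95) recv 79: drop; pos5(id71) recv 95: fwd; pos6(id30) recv 72: fwd; pos7(id87) recv 71: drop; pos1(id79) recv 87: fwd
Round 3: pos6(id30) recv 95: fwd; pos7(id87) recv 72: drop; pos2(id55) recv 87: fwd
Round 4: pos7(id87) recv 95: fwd; pos3(id95) recv 87: drop
Round 5: pos0(id23) recv 95: fwd
Round 6: pos1(id79) recv 95: fwd
Round 7: pos2(id55) recv 95: fwd
Round 8: pos3(id95) recv 95: ELECTED

Answer: 79,87,95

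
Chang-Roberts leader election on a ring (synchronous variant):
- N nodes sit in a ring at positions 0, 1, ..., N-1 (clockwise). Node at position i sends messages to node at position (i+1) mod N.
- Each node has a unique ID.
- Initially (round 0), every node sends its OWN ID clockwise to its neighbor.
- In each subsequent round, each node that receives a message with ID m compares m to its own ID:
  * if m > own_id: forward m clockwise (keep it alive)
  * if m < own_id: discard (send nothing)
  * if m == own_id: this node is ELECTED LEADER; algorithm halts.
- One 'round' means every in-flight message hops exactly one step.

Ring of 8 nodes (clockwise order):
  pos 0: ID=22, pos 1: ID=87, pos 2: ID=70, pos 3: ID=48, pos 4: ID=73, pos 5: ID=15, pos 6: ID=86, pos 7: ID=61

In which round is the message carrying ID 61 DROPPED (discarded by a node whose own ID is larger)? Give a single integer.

Round 1: pos1(id87) recv 22: drop; pos2(id70) recv 87: fwd; pos3(id48) recv 70: fwd; pos4(id73) recv 48: drop; pos5(id15) recv 73: fwd; pos6(id86) recv 15: drop; pos7(id61) recv 86: fwd; pos0(id22) recv 61: fwd
Round 2: pos3(id48) recv 87: fwd; pos4(id73) recv 70: drop; pos6(id86) recv 73: drop; pos0(id22) recv 86: fwd; pos1(id87) recv 61: drop
Round 3: pos4(id73) recv 87: fwd; pos1(id87) recv 86: drop
Round 4: pos5(id15) recv 87: fwd
Round 5: pos6(id86) recv 87: fwd
Round 6: pos7(id61) recv 87: fwd
Round 7: pos0(id22) recv 87: fwd
Round 8: pos1(id87) recv 87: ELECTED
Message ID 61 originates at pos 7; dropped at pos 1 in round 2

Answer: 2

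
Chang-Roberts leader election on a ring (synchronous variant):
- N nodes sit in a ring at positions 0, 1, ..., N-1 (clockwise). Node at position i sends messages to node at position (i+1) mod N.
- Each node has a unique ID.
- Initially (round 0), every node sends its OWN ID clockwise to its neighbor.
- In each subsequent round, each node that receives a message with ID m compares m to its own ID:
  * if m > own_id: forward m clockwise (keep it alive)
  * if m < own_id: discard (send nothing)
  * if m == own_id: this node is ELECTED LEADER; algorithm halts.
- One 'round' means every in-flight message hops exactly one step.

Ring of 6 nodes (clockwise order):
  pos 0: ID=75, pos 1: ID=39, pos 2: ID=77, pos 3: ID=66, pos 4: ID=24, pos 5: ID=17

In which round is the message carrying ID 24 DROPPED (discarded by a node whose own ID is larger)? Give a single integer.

Answer: 2

Derivation:
Round 1: pos1(id39) recv 75: fwd; pos2(id77) recv 39: drop; pos3(id66) recv 77: fwd; pos4(id24) recv 66: fwd; pos5(id17) recv 24: fwd; pos0(id75) recv 17: drop
Round 2: pos2(id77) recv 75: drop; pos4(id24) recv 77: fwd; pos5(id17) recv 66: fwd; pos0(id75) recv 24: drop
Round 3: pos5(id17) recv 77: fwd; pos0(id75) recv 66: drop
Round 4: pos0(id75) recv 77: fwd
Round 5: pos1(id39) recv 77: fwd
Round 6: pos2(id77) recv 77: ELECTED
Message ID 24 originates at pos 4; dropped at pos 0 in round 2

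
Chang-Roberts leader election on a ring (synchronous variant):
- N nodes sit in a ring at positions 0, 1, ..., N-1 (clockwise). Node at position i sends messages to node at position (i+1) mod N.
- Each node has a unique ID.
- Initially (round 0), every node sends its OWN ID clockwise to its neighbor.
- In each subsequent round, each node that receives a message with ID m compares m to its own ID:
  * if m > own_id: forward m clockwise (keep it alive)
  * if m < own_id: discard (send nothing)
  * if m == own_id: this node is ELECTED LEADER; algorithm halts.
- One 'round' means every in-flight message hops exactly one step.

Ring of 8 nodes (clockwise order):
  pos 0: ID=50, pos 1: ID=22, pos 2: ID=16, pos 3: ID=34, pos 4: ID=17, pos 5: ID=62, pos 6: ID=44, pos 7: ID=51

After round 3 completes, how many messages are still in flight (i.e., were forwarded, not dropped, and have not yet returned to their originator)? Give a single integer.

Answer: 3

Derivation:
Round 1: pos1(id22) recv 50: fwd; pos2(id16) recv 22: fwd; pos3(id34) recv 16: drop; pos4(id17) recv 34: fwd; pos5(id62) recv 17: drop; pos6(id44) recv 62: fwd; pos7(id51) recv 44: drop; pos0(id50) recv 51: fwd
Round 2: pos2(id16) recv 50: fwd; pos3(id34) recv 22: drop; pos5(id62) recv 34: drop; pos7(id51) recv 62: fwd; pos1(id22) recv 51: fwd
Round 3: pos3(id34) recv 50: fwd; pos0(id50) recv 62: fwd; pos2(id16) recv 51: fwd
After round 3: 3 messages still in flight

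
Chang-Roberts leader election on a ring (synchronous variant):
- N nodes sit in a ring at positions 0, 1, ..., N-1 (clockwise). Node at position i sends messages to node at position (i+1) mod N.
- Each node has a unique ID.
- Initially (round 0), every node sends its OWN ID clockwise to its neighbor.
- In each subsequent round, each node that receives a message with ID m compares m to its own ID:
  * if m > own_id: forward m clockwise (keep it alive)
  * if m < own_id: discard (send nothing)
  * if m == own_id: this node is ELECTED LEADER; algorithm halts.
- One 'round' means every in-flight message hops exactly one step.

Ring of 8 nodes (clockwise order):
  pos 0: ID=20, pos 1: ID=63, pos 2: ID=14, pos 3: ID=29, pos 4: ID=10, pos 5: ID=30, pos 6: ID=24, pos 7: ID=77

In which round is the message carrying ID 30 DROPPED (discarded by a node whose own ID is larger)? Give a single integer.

Round 1: pos1(id63) recv 20: drop; pos2(id14) recv 63: fwd; pos3(id29) recv 14: drop; pos4(id10) recv 29: fwd; pos5(id30) recv 10: drop; pos6(id24) recv 30: fwd; pos7(id77) recv 24: drop; pos0(id20) recv 77: fwd
Round 2: pos3(id29) recv 63: fwd; pos5(id30) recv 29: drop; pos7(id77) recv 30: drop; pos1(id63) recv 77: fwd
Round 3: pos4(id10) recv 63: fwd; pos2(id14) recv 77: fwd
Round 4: pos5(id30) recv 63: fwd; pos3(id29) recv 77: fwd
Round 5: pos6(id24) recv 63: fwd; pos4(id10) recv 77: fwd
Round 6: pos7(id77) recv 63: drop; pos5(id30) recv 77: fwd
Round 7: pos6(id24) recv 77: fwd
Round 8: pos7(id77) recv 77: ELECTED
Message ID 30 originates at pos 5; dropped at pos 7 in round 2

Answer: 2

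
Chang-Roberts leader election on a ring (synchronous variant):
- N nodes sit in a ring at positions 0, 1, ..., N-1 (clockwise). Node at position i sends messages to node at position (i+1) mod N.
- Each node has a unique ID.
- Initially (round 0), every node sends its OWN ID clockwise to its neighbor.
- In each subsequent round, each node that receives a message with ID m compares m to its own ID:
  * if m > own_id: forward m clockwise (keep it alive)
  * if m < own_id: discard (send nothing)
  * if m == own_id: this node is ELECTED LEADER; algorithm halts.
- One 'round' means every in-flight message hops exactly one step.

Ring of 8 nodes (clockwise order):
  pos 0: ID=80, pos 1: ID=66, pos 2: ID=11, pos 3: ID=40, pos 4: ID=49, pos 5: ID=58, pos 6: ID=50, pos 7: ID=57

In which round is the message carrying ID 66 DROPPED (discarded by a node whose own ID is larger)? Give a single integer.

Round 1: pos1(id66) recv 80: fwd; pos2(id11) recv 66: fwd; pos3(id40) recv 11: drop; pos4(id49) recv 40: drop; pos5(id58) recv 49: drop; pos6(id50) recv 58: fwd; pos7(id57) recv 50: drop; pos0(id80) recv 57: drop
Round 2: pos2(id11) recv 80: fwd; pos3(id40) recv 66: fwd; pos7(id57) recv 58: fwd
Round 3: pos3(id40) recv 80: fwd; pos4(id49) recv 66: fwd; pos0(id80) recv 58: drop
Round 4: pos4(id49) recv 80: fwd; pos5(id58) recv 66: fwd
Round 5: pos5(id58) recv 80: fwd; pos6(id50) recv 66: fwd
Round 6: pos6(id50) recv 80: fwd; pos7(id57) recv 66: fwd
Round 7: pos7(id57) recv 80: fwd; pos0(id80) recv 66: drop
Round 8: pos0(id80) recv 80: ELECTED
Message ID 66 originates at pos 1; dropped at pos 0 in round 7

Answer: 7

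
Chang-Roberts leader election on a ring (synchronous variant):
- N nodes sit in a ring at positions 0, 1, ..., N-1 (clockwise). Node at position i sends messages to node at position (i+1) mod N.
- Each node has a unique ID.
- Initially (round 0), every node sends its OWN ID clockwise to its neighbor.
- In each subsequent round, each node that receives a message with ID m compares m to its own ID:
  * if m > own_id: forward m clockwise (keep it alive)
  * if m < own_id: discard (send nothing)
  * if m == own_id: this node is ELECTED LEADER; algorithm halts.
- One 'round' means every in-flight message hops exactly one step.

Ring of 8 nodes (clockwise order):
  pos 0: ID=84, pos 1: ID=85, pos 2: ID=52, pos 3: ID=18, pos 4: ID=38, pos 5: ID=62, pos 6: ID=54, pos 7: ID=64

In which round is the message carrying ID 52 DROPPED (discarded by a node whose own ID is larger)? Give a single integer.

Answer: 3

Derivation:
Round 1: pos1(id85) recv 84: drop; pos2(id52) recv 85: fwd; pos3(id18) recv 52: fwd; pos4(id38) recv 18: drop; pos5(id62) recv 38: drop; pos6(id54) recv 62: fwd; pos7(id64) recv 54: drop; pos0(id84) recv 64: drop
Round 2: pos3(id18) recv 85: fwd; pos4(id38) recv 52: fwd; pos7(id64) recv 62: drop
Round 3: pos4(id38) recv 85: fwd; pos5(id62) recv 52: drop
Round 4: pos5(id62) recv 85: fwd
Round 5: pos6(id54) recv 85: fwd
Round 6: pos7(id64) recv 85: fwd
Round 7: pos0(id84) recv 85: fwd
Round 8: pos1(id85) recv 85: ELECTED
Message ID 52 originates at pos 2; dropped at pos 5 in round 3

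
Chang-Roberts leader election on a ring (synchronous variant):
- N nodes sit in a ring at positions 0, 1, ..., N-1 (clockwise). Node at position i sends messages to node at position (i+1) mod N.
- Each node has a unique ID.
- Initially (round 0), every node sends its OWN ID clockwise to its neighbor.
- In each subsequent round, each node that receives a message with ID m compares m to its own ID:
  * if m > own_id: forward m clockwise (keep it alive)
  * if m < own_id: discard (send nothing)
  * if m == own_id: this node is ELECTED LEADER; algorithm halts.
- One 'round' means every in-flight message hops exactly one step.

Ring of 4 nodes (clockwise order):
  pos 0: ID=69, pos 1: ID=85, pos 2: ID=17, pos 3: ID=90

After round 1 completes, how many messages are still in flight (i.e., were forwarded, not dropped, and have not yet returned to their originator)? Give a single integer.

Answer: 2

Derivation:
Round 1: pos1(id85) recv 69: drop; pos2(id17) recv 85: fwd; pos3(id90) recv 17: drop; pos0(id69) recv 90: fwd
After round 1: 2 messages still in flight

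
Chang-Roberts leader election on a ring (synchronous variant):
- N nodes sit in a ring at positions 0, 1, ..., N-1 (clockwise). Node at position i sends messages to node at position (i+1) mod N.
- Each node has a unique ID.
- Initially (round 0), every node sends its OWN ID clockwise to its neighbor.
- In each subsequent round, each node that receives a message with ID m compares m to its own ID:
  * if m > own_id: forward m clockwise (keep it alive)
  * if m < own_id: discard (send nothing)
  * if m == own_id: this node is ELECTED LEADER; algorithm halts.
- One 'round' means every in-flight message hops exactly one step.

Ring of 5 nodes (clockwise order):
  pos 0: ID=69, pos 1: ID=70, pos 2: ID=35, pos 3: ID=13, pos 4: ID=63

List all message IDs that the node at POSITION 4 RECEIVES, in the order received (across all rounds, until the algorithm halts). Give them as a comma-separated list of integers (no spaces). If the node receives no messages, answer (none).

Round 1: pos1(id70) recv 69: drop; pos2(id35) recv 70: fwd; pos3(id13) recv 35: fwd; pos4(id63) recv 13: drop; pos0(id69) recv 63: drop
Round 2: pos3(id13) recv 70: fwd; pos4(id63) recv 35: drop
Round 3: pos4(id63) recv 70: fwd
Round 4: pos0(id69) recv 70: fwd
Round 5: pos1(id70) recv 70: ELECTED

Answer: 13,35,70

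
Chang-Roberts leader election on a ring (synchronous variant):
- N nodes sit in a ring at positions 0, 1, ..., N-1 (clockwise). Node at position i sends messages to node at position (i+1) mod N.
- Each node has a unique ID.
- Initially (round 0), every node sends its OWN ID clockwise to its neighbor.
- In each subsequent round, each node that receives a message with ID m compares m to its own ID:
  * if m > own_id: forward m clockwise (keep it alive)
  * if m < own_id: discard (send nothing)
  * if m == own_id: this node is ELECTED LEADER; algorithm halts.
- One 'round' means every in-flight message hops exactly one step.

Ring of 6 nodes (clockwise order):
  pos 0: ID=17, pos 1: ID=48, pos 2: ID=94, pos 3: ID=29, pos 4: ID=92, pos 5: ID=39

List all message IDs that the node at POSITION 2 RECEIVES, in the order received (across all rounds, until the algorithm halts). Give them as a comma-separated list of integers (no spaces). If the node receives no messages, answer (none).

Answer: 48,92,94

Derivation:
Round 1: pos1(id48) recv 17: drop; pos2(id94) recv 48: drop; pos3(id29) recv 94: fwd; pos4(id92) recv 29: drop; pos5(id39) recv 92: fwd; pos0(id17) recv 39: fwd
Round 2: pos4(id92) recv 94: fwd; pos0(id17) recv 92: fwd; pos1(id48) recv 39: drop
Round 3: pos5(id39) recv 94: fwd; pos1(id48) recv 92: fwd
Round 4: pos0(id17) recv 94: fwd; pos2(id94) recv 92: drop
Round 5: pos1(id48) recv 94: fwd
Round 6: pos2(id94) recv 94: ELECTED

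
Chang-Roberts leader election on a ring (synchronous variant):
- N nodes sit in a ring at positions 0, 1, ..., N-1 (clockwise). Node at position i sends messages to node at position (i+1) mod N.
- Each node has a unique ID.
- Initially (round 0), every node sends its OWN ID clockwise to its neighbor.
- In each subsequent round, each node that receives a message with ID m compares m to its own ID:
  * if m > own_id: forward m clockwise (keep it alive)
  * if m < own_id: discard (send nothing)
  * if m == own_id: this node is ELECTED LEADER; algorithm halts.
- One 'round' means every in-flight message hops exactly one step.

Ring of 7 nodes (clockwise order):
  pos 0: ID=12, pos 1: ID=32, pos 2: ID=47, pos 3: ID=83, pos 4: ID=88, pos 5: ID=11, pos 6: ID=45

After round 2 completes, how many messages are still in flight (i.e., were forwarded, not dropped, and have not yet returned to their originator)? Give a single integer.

Round 1: pos1(id32) recv 12: drop; pos2(id47) recv 32: drop; pos3(id83) recv 47: drop; pos4(id88) recv 83: drop; pos5(id11) recv 88: fwd; pos6(id45) recv 11: drop; pos0(id12) recv 45: fwd
Round 2: pos6(id45) recv 88: fwd; pos1(id32) recv 45: fwd
After round 2: 2 messages still in flight

Answer: 2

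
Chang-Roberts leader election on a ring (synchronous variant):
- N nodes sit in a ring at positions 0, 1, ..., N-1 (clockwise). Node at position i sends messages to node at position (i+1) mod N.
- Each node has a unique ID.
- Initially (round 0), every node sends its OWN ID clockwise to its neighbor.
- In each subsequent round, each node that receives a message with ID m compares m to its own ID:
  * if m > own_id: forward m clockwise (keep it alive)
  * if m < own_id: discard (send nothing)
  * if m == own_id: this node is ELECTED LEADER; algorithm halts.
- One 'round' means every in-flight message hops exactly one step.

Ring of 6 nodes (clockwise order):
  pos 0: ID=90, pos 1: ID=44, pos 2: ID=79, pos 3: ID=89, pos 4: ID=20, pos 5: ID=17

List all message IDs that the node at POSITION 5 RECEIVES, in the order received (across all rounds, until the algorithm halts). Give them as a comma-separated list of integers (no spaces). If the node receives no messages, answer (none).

Answer: 20,89,90

Derivation:
Round 1: pos1(id44) recv 90: fwd; pos2(id79) recv 44: drop; pos3(id89) recv 79: drop; pos4(id20) recv 89: fwd; pos5(id17) recv 20: fwd; pos0(id90) recv 17: drop
Round 2: pos2(id79) recv 90: fwd; pos5(id17) recv 89: fwd; pos0(id90) recv 20: drop
Round 3: pos3(id89) recv 90: fwd; pos0(id90) recv 89: drop
Round 4: pos4(id20) recv 90: fwd
Round 5: pos5(id17) recv 90: fwd
Round 6: pos0(id90) recv 90: ELECTED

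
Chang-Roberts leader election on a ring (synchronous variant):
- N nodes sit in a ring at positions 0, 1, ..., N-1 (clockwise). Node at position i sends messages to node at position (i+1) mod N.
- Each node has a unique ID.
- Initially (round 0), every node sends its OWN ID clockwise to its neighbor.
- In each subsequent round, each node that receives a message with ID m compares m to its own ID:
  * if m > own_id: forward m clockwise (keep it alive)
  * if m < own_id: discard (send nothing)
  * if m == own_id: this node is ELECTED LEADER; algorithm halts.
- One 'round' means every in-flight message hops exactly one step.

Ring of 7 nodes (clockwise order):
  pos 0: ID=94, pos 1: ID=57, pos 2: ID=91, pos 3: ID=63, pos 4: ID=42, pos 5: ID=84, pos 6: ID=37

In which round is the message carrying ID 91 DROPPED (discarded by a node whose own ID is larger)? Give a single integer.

Answer: 5

Derivation:
Round 1: pos1(id57) recv 94: fwd; pos2(id91) recv 57: drop; pos3(id63) recv 91: fwd; pos4(id42) recv 63: fwd; pos5(id84) recv 42: drop; pos6(id37) recv 84: fwd; pos0(id94) recv 37: drop
Round 2: pos2(id91) recv 94: fwd; pos4(id42) recv 91: fwd; pos5(id84) recv 63: drop; pos0(id94) recv 84: drop
Round 3: pos3(id63) recv 94: fwd; pos5(id84) recv 91: fwd
Round 4: pos4(id42) recv 94: fwd; pos6(id37) recv 91: fwd
Round 5: pos5(id84) recv 94: fwd; pos0(id94) recv 91: drop
Round 6: pos6(id37) recv 94: fwd
Round 7: pos0(id94) recv 94: ELECTED
Message ID 91 originates at pos 2; dropped at pos 0 in round 5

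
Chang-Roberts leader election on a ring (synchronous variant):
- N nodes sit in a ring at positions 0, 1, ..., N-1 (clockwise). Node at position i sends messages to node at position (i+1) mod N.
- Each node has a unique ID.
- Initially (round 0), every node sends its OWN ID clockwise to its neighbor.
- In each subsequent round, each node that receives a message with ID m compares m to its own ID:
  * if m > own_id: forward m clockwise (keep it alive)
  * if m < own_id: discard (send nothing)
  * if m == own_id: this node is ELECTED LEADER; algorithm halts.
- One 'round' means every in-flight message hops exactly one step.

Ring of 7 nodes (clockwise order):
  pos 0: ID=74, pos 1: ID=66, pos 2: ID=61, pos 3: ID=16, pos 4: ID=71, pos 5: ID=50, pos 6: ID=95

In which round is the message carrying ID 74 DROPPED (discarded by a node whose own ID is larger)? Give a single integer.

Answer: 6

Derivation:
Round 1: pos1(id66) recv 74: fwd; pos2(id61) recv 66: fwd; pos3(id16) recv 61: fwd; pos4(id71) recv 16: drop; pos5(id50) recv 71: fwd; pos6(id95) recv 50: drop; pos0(id74) recv 95: fwd
Round 2: pos2(id61) recv 74: fwd; pos3(id16) recv 66: fwd; pos4(id71) recv 61: drop; pos6(id95) recv 71: drop; pos1(id66) recv 95: fwd
Round 3: pos3(id16) recv 74: fwd; pos4(id71) recv 66: drop; pos2(id61) recv 95: fwd
Round 4: pos4(id71) recv 74: fwd; pos3(id16) recv 95: fwd
Round 5: pos5(id50) recv 74: fwd; pos4(id71) recv 95: fwd
Round 6: pos6(id95) recv 74: drop; pos5(id50) recv 95: fwd
Round 7: pos6(id95) recv 95: ELECTED
Message ID 74 originates at pos 0; dropped at pos 6 in round 6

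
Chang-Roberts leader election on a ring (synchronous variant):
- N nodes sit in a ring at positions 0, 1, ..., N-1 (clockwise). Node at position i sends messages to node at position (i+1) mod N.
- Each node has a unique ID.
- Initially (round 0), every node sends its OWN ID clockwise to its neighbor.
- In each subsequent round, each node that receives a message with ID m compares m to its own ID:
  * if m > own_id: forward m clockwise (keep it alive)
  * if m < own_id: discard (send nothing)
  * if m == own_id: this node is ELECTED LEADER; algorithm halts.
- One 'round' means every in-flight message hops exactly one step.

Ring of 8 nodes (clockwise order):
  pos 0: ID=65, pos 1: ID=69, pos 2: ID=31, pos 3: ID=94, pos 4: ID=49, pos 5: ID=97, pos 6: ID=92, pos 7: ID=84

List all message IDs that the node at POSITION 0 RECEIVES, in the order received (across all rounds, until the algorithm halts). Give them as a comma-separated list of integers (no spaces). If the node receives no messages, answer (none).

Answer: 84,92,97

Derivation:
Round 1: pos1(id69) recv 65: drop; pos2(id31) recv 69: fwd; pos3(id94) recv 31: drop; pos4(id49) recv 94: fwd; pos5(id97) recv 49: drop; pos6(id92) recv 97: fwd; pos7(id84) recv 92: fwd; pos0(id65) recv 84: fwd
Round 2: pos3(id94) recv 69: drop; pos5(id97) recv 94: drop; pos7(id84) recv 97: fwd; pos0(id65) recv 92: fwd; pos1(id69) recv 84: fwd
Round 3: pos0(id65) recv 97: fwd; pos1(id69) recv 92: fwd; pos2(id31) recv 84: fwd
Round 4: pos1(id69) recv 97: fwd; pos2(id31) recv 92: fwd; pos3(id94) recv 84: drop
Round 5: pos2(id31) recv 97: fwd; pos3(id94) recv 92: drop
Round 6: pos3(id94) recv 97: fwd
Round 7: pos4(id49) recv 97: fwd
Round 8: pos5(id97) recv 97: ELECTED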